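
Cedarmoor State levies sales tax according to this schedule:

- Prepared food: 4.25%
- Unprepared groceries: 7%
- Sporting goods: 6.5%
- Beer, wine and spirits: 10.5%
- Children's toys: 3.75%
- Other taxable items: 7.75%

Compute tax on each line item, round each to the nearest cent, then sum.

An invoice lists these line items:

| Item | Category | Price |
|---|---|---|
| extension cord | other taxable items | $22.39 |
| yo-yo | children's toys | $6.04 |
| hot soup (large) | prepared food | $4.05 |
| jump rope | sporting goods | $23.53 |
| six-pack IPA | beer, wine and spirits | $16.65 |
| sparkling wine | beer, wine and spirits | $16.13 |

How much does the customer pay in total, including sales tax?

$95.90

Extension cord $22.39: other taxable items → 7.75% → $1.74
Yo-yo $6.04: children's toys → 3.75% → $0.23
Hot soup (large) $4.05: prepared food → 4.25% → $0.17
Jump rope $23.53: sporting goods → 6.5% → $1.53
Six-pack IPA $16.65: beer, wine and spirits → 10.5% → $1.75
Sparkling wine $16.13: beer, wine and spirits → 10.5% → $1.69
Subtotal = $88.79; tax = $7.11; total due = $95.90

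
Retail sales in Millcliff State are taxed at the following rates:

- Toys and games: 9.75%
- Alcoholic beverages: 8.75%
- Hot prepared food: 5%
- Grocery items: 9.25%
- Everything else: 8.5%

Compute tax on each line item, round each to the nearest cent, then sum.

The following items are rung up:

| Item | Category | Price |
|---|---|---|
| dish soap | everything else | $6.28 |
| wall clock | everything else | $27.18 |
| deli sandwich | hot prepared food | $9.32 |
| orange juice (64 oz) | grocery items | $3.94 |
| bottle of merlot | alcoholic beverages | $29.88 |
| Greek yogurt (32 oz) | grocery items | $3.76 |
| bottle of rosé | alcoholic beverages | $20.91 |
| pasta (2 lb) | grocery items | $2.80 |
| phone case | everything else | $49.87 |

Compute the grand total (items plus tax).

Dish soap $6.28: everything else → 8.5% → $0.53
Wall clock $27.18: everything else → 8.5% → $2.31
Deli sandwich $9.32: hot prepared food → 5% → $0.47
Orange juice (64 oz) $3.94: grocery items → 9.25% → $0.36
Bottle of merlot $29.88: alcoholic beverages → 8.75% → $2.61
Greek yogurt (32 oz) $3.76: grocery items → 9.25% → $0.35
Bottle of rosé $20.91: alcoholic beverages → 8.75% → $1.83
Pasta (2 lb) $2.80: grocery items → 9.25% → $0.26
Phone case $49.87: everything else → 8.5% → $4.24
Subtotal = $153.94; tax = $12.96; total due = $166.90

$166.90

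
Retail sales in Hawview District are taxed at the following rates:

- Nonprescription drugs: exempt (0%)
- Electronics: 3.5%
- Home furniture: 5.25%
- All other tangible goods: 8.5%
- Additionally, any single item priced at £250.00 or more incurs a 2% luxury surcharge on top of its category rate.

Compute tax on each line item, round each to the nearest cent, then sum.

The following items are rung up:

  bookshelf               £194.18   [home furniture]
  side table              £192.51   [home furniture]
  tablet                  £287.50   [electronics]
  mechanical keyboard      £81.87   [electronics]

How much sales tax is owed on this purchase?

£38.98

Bookshelf £194.18: home furniture → 5.25% → £10.19
Side table £192.51: home furniture → 5.25% → £10.11
Tablet £287.50: electronics → 3.5% + 2% surcharge = 5.5% → £15.81
Mechanical keyboard £81.87: electronics → 3.5% → £2.87
Total tax = £10.19 + £10.11 + £15.81 + £2.87 = £38.98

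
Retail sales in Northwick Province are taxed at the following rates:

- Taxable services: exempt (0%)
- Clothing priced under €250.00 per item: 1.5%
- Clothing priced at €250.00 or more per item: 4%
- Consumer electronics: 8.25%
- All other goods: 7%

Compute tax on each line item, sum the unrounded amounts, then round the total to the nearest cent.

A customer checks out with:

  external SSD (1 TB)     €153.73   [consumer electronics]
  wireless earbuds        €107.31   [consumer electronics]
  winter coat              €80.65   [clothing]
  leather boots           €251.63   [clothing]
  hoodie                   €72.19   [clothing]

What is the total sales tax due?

€33.89

External SSD (1 TB) €153.73: consumer electronics → 8.25% → €12.682725
Wireless earbuds €107.31: consumer electronics → 8.25% → €8.853075
Winter coat €80.65: clothing, under €250.00 → 1.5% → €1.20975
Leather boots €251.63: clothing, €250.00 or more → 4% → €10.0652
Hoodie €72.19: clothing, under €250.00 → 1.5% → €1.08285
Unrounded tax sum = €33.8936 → €33.89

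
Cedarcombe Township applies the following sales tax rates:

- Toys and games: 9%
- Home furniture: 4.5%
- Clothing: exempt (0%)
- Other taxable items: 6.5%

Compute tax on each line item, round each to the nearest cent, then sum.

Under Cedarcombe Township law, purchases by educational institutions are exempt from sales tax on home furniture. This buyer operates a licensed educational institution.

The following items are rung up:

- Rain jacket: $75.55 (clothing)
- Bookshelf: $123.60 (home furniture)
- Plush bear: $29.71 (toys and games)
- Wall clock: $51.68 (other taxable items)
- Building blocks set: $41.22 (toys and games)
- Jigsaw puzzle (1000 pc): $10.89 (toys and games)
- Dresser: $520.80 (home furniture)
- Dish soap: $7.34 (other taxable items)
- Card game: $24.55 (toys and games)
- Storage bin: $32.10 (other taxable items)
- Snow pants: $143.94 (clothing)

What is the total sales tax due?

Rain jacket $75.55: clothing → 0% → $0.00
Bookshelf $123.60: home furniture, buyer-exempt → 0% → $0.00
Plush bear $29.71: toys and games → 9% → $2.67
Wall clock $51.68: other taxable items → 6.5% → $3.36
Building blocks set $41.22: toys and games → 9% → $3.71
Jigsaw puzzle (1000 pc) $10.89: toys and games → 9% → $0.98
Dresser $520.80: home furniture, buyer-exempt → 0% → $0.00
Dish soap $7.34: other taxable items → 6.5% → $0.48
Card game $24.55: toys and games → 9% → $2.21
Storage bin $32.10: other taxable items → 6.5% → $2.09
Snow pants $143.94: clothing → 0% → $0.00
Total tax = $2.67 + $3.36 + $3.71 + $0.98 + $0.48 + $2.21 + $2.09 = $15.50

$15.50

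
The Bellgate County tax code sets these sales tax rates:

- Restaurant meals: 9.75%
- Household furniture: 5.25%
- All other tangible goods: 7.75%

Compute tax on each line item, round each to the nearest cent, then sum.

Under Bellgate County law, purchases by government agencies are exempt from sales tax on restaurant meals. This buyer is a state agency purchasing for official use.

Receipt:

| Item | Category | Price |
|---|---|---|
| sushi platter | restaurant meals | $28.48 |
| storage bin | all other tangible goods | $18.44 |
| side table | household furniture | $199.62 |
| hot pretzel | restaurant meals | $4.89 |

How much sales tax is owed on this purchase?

Sushi platter $28.48: restaurant meals, buyer-exempt → 0% → $0.00
Storage bin $18.44: all other tangible goods → 7.75% → $1.43
Side table $199.62: household furniture → 5.25% → $10.48
Hot pretzel $4.89: restaurant meals, buyer-exempt → 0% → $0.00
Total tax = $1.43 + $10.48 = $11.91

$11.91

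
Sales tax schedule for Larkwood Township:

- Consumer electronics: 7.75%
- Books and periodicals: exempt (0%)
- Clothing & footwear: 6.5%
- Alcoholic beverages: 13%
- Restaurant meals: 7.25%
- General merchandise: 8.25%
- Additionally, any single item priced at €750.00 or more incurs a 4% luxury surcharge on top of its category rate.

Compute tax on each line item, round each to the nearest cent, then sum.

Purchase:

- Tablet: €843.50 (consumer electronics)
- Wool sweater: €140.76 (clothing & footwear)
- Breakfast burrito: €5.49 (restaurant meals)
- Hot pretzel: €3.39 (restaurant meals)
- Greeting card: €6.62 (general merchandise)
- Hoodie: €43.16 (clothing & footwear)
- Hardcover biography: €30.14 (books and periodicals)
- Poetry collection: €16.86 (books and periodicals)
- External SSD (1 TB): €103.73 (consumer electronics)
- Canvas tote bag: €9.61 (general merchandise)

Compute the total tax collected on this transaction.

€121.10

Tablet €843.50: consumer electronics → 7.75% + 4% surcharge = 11.75% → €99.11
Wool sweater €140.76: clothing & footwear → 6.5% → €9.15
Breakfast burrito €5.49: restaurant meals → 7.25% → €0.40
Hot pretzel €3.39: restaurant meals → 7.25% → €0.25
Greeting card €6.62: general merchandise → 8.25% → €0.55
Hoodie €43.16: clothing & footwear → 6.5% → €2.81
Hardcover biography €30.14: books and periodicals → 0% → €0.00
Poetry collection €16.86: books and periodicals → 0% → €0.00
External SSD (1 TB) €103.73: consumer electronics → 7.75% → €8.04
Canvas tote bag €9.61: general merchandise → 8.25% → €0.79
Total tax = €99.11 + €9.15 + €0.40 + €0.25 + €0.55 + €2.81 + €8.04 + €0.79 = €121.10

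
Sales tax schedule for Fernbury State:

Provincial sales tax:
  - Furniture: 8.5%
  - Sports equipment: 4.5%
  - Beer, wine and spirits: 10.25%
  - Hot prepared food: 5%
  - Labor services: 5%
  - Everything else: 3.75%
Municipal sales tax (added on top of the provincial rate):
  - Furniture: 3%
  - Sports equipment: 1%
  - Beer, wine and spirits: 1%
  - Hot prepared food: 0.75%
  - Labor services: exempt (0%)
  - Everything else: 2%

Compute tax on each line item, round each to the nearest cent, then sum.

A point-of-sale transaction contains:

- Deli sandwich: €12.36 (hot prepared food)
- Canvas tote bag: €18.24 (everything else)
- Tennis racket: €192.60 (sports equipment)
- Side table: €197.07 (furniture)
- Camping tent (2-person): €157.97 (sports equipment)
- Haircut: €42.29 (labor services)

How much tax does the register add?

€45.81

Deli sandwich €12.36: hot prepared food → 5% + 0.75% municipal = 5.75% → €0.71
Canvas tote bag €18.24: everything else → 3.75% + 2% municipal = 5.75% → €1.05
Tennis racket €192.60: sports equipment → 4.5% + 1% municipal = 5.5% → €10.59
Side table €197.07: furniture → 8.5% + 3% municipal = 11.5% → €22.66
Camping tent (2-person) €157.97: sports equipment → 4.5% + 1% municipal = 5.5% → €8.69
Haircut €42.29: labor services → 5% + 0% municipal = 5% → €2.11
Total tax = €0.71 + €1.05 + €10.59 + €22.66 + €8.69 + €2.11 = €45.81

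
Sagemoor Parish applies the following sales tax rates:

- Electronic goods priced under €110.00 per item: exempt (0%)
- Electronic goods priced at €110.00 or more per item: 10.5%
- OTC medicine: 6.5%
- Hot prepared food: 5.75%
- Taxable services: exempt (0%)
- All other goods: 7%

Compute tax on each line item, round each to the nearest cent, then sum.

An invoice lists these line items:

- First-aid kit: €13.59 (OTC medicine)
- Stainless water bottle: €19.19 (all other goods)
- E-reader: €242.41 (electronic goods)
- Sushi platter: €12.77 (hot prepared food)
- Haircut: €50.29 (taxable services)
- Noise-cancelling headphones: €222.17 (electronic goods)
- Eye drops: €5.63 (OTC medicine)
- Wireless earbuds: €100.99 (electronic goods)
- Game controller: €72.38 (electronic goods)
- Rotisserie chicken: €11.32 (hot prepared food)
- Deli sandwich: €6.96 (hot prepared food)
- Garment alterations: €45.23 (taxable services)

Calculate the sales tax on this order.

First-aid kit €13.59: OTC medicine → 6.5% → €0.88
Stainless water bottle €19.19: all other goods → 7% → €1.34
E-reader €242.41: electronic goods, €110.00 or more → 10.5% → €25.45
Sushi platter €12.77: hot prepared food → 5.75% → €0.73
Haircut €50.29: taxable services → 0% → €0.00
Noise-cancelling headphones €222.17: electronic goods, €110.00 or more → 10.5% → €23.33
Eye drops €5.63: OTC medicine → 6.5% → €0.37
Wireless earbuds €100.99: electronic goods, under €110.00 → 0% → €0.00
Game controller €72.38: electronic goods, under €110.00 → 0% → €0.00
Rotisserie chicken €11.32: hot prepared food → 5.75% → €0.65
Deli sandwich €6.96: hot prepared food → 5.75% → €0.40
Garment alterations €45.23: taxable services → 0% → €0.00
Total tax = €0.88 + €1.34 + €25.45 + €0.73 + €23.33 + €0.37 + €0.65 + €0.40 = €53.15

€53.15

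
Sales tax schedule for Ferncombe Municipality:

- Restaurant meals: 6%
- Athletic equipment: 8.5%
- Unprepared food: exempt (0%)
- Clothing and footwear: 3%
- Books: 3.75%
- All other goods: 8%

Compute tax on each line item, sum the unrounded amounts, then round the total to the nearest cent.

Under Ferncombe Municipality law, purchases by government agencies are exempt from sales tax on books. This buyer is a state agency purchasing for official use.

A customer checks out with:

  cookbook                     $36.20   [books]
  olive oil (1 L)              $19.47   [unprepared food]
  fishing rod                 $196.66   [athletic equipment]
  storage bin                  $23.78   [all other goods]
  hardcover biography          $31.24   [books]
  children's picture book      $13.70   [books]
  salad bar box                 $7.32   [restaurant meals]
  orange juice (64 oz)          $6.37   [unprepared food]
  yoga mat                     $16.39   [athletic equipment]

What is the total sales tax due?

$20.45

Cookbook $36.20: books, buyer-exempt → 0% → $0.00
Olive oil (1 L) $19.47: unprepared food → 0% → $0.00
Fishing rod $196.66: athletic equipment → 8.5% → $16.7161
Storage bin $23.78: all other goods → 8% → $1.9024
Hardcover biography $31.24: books, buyer-exempt → 0% → $0.00
Children's picture book $13.70: books, buyer-exempt → 0% → $0.00
Salad bar box $7.32: restaurant meals → 6% → $0.4392
Orange juice (64 oz) $6.37: unprepared food → 0% → $0.00
Yoga mat $16.39: athletic equipment → 8.5% → $1.39315
Unrounded tax sum = $20.45085 → $20.45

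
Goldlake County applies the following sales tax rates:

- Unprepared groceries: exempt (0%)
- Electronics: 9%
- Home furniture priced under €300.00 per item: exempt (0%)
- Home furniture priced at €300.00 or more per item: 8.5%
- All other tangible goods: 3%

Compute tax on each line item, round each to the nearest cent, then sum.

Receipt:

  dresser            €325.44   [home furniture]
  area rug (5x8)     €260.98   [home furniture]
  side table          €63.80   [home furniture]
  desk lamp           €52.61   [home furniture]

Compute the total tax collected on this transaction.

Dresser €325.44: home furniture, €300.00 or more → 8.5% → €27.66
Area rug (5x8) €260.98: home furniture, under €300.00 → 0% → €0.00
Side table €63.80: home furniture, under €300.00 → 0% → €0.00
Desk lamp €52.61: home furniture, under €300.00 → 0% → €0.00
Total tax = €27.66

€27.66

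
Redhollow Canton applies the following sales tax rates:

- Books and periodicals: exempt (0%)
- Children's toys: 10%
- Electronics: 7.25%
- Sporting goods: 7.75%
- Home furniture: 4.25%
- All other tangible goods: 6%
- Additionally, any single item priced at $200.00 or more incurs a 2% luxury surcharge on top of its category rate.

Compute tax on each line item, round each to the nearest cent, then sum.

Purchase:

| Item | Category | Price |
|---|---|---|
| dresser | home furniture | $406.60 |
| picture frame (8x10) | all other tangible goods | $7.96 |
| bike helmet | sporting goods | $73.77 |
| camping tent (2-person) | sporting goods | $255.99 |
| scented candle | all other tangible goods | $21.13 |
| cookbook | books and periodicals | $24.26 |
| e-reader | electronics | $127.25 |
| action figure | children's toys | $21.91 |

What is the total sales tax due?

Dresser $406.60: home furniture → 4.25% + 2% surcharge = 6.25% → $25.41
Picture frame (8x10) $7.96: all other tangible goods → 6% → $0.48
Bike helmet $73.77: sporting goods → 7.75% → $5.72
Camping tent (2-person) $255.99: sporting goods → 7.75% + 2% surcharge = 9.75% → $24.96
Scented candle $21.13: all other tangible goods → 6% → $1.27
Cookbook $24.26: books and periodicals → 0% → $0.00
E-reader $127.25: electronics → 7.25% → $9.23
Action figure $21.91: children's toys → 10% → $2.19
Total tax = $25.41 + $0.48 + $5.72 + $24.96 + $1.27 + $9.23 + $2.19 = $69.26

$69.26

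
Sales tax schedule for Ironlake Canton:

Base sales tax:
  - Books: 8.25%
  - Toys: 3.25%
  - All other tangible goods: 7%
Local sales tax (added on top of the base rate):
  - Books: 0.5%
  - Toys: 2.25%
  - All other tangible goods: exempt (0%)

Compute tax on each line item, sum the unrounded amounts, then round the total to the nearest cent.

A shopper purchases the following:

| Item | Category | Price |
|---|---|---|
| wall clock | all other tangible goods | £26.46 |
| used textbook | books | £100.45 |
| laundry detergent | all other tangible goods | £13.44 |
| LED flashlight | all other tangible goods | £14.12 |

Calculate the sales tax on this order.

£12.57

Wall clock £26.46: all other tangible goods → 7% + 0% local = 7% → £1.8522
Used textbook £100.45: books → 8.25% + 0.5% local = 8.75% → £8.789375
Laundry detergent £13.44: all other tangible goods → 7% + 0% local = 7% → £0.9408
LED flashlight £14.12: all other tangible goods → 7% + 0% local = 7% → £0.9884
Unrounded tax sum = £12.570775 → £12.57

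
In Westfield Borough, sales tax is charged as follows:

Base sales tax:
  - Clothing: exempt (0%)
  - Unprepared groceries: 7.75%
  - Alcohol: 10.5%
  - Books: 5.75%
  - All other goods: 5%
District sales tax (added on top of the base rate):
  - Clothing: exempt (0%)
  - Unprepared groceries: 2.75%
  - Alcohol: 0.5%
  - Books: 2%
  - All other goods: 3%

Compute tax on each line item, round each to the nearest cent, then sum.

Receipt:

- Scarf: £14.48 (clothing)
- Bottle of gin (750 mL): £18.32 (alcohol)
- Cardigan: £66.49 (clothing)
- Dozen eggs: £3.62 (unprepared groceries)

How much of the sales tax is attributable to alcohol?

£2.02

Bottle of gin (750 mL) £18.32: alcohol → 10.5% + 0.5% district = 11% → £2.02
Tax on alcohol = £2.02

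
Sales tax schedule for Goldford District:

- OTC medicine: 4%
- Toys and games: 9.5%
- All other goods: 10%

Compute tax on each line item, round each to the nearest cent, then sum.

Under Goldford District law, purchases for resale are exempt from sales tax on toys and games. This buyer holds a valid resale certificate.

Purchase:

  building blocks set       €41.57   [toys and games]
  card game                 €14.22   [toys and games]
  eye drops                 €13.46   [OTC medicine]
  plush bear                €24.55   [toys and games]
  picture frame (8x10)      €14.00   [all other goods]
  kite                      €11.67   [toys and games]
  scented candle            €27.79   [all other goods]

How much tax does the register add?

€4.72

Building blocks set €41.57: toys and games, buyer-exempt → 0% → €0.00
Card game €14.22: toys and games, buyer-exempt → 0% → €0.00
Eye drops €13.46: OTC medicine → 4% → €0.54
Plush bear €24.55: toys and games, buyer-exempt → 0% → €0.00
Picture frame (8x10) €14.00: all other goods → 10% → €1.40
Kite €11.67: toys and games, buyer-exempt → 0% → €0.00
Scented candle €27.79: all other goods → 10% → €2.78
Total tax = €0.54 + €1.40 + €2.78 = €4.72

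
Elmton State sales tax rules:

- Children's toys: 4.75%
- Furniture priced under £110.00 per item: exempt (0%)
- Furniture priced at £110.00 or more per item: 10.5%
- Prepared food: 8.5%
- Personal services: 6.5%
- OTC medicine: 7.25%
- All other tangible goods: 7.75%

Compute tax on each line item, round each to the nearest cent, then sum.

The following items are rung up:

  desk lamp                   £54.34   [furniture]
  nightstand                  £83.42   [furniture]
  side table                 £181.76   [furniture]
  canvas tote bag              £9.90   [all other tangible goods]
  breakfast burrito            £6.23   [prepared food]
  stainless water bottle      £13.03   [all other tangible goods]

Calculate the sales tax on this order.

£21.39

Desk lamp £54.34: furniture, under £110.00 → 0% → £0.00
Nightstand £83.42: furniture, under £110.00 → 0% → £0.00
Side table £181.76: furniture, £110.00 or more → 10.5% → £19.08
Canvas tote bag £9.90: all other tangible goods → 7.75% → £0.77
Breakfast burrito £6.23: prepared food → 8.5% → £0.53
Stainless water bottle £13.03: all other tangible goods → 7.75% → £1.01
Total tax = £19.08 + £0.77 + £0.53 + £1.01 = £21.39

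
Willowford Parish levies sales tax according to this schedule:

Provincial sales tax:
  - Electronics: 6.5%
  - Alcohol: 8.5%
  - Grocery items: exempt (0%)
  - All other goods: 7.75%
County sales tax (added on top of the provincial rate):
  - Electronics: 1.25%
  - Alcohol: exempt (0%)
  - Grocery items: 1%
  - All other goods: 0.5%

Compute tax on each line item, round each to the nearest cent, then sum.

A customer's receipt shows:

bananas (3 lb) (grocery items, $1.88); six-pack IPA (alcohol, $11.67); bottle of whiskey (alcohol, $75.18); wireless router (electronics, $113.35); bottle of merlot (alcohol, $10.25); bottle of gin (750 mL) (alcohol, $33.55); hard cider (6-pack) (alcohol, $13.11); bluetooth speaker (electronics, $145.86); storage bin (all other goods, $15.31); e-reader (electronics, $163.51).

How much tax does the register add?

$46.24

Bananas (3 lb) $1.88: grocery items → 0% + 1% county = 1% → $0.02
Six-pack IPA $11.67: alcohol → 8.5% + 0% county = 8.5% → $0.99
Bottle of whiskey $75.18: alcohol → 8.5% + 0% county = 8.5% → $6.39
Wireless router $113.35: electronics → 6.5% + 1.25% county = 7.75% → $8.78
Bottle of merlot $10.25: alcohol → 8.5% + 0% county = 8.5% → $0.87
Bottle of gin (750 mL) $33.55: alcohol → 8.5% + 0% county = 8.5% → $2.85
Hard cider (6-pack) $13.11: alcohol → 8.5% + 0% county = 8.5% → $1.11
Bluetooth speaker $145.86: electronics → 6.5% + 1.25% county = 7.75% → $11.30
Storage bin $15.31: all other goods → 7.75% + 0.5% county = 8.25% → $1.26
E-reader $163.51: electronics → 6.5% + 1.25% county = 7.75% → $12.67
Total tax = $0.02 + $0.99 + $6.39 + $8.78 + $0.87 + $2.85 + $1.11 + $11.30 + $1.26 + $12.67 = $46.24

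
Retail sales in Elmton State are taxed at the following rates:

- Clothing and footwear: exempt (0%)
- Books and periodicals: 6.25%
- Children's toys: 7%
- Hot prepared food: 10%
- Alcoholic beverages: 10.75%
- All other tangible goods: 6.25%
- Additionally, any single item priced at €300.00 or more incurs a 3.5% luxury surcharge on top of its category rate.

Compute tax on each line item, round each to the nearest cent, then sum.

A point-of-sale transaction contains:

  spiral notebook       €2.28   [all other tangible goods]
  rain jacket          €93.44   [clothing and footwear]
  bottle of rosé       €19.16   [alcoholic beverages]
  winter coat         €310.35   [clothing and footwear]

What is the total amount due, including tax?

€438.29

Spiral notebook €2.28: all other tangible goods → 6.25% → €0.14
Rain jacket €93.44: clothing and footwear → 0% → €0.00
Bottle of rosé €19.16: alcoholic beverages → 10.75% → €2.06
Winter coat €310.35: clothing and footwear → 0% + 3.5% surcharge = 3.5% → €10.86
Subtotal = €425.23; tax = €13.06; total due = €438.29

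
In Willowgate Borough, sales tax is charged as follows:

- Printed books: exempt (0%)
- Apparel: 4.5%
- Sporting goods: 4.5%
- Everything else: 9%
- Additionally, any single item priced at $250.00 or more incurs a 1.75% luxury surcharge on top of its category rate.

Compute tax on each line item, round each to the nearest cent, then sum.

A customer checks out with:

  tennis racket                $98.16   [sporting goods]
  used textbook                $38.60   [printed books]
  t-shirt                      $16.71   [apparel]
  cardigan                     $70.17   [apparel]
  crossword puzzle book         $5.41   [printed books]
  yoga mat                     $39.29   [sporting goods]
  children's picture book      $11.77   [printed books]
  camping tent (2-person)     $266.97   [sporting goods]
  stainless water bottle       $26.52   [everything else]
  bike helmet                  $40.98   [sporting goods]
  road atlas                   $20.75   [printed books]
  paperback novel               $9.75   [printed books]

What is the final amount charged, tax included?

$676.10

Tennis racket $98.16: sporting goods → 4.5% → $4.42
Used textbook $38.60: printed books → 0% → $0.00
T-shirt $16.71: apparel → 4.5% → $0.75
Cardigan $70.17: apparel → 4.5% → $3.16
Crossword puzzle book $5.41: printed books → 0% → $0.00
Yoga mat $39.29: sporting goods → 4.5% → $1.77
Children's picture book $11.77: printed books → 0% → $0.00
Camping tent (2-person) $266.97: sporting goods → 4.5% + 1.75% surcharge = 6.25% → $16.69
Stainless water bottle $26.52: everything else → 9% → $2.39
Bike helmet $40.98: sporting goods → 4.5% → $1.84
Road atlas $20.75: printed books → 0% → $0.00
Paperback novel $9.75: printed books → 0% → $0.00
Subtotal = $645.08; tax = $31.02; total due = $676.10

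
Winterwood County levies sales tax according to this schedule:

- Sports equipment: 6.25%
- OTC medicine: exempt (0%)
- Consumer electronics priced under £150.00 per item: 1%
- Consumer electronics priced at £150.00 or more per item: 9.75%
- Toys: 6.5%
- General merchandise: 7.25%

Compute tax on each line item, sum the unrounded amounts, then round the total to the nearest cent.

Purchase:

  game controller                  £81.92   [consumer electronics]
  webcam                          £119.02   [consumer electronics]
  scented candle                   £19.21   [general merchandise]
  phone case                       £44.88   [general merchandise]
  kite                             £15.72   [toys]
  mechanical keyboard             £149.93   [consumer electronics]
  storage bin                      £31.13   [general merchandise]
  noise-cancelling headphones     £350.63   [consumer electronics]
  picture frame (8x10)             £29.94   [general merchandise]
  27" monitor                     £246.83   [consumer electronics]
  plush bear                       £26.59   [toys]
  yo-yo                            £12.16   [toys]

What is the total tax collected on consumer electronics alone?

£61.76

Game controller £81.92: consumer electronics, under £150.00 → 1% → £0.8192
Webcam £119.02: consumer electronics, under £150.00 → 1% → £1.1902
Mechanical keyboard £149.93: consumer electronics, under £150.00 → 1% → £1.4993
Noise-cancelling headphones £350.63: consumer electronics, £150.00 or more → 9.75% → £34.186425
27" monitor £246.83: consumer electronics, £150.00 or more → 9.75% → £24.065925
Tax on consumer electronics: unrounded sum = £61.76105 → £61.76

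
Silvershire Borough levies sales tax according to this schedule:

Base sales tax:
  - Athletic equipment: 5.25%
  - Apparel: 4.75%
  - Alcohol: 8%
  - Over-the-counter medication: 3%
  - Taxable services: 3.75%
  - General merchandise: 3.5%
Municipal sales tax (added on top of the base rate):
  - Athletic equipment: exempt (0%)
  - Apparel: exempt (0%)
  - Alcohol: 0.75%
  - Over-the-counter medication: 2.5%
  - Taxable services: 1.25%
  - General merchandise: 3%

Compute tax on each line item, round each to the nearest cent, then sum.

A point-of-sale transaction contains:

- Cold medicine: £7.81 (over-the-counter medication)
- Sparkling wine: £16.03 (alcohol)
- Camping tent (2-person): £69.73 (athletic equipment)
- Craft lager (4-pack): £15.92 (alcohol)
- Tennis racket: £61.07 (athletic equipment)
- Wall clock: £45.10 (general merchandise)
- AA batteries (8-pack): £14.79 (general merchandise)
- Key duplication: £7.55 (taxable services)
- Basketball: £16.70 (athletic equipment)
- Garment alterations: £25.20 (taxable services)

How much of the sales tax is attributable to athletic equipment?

£7.75

Camping tent (2-person) £69.73: athletic equipment → 5.25% + 0% municipal = 5.25% → £3.66
Tennis racket £61.07: athletic equipment → 5.25% + 0% municipal = 5.25% → £3.21
Basketball £16.70: athletic equipment → 5.25% + 0% municipal = 5.25% → £0.88
Tax on athletic equipment = £3.66 + £3.21 + £0.88 = £7.75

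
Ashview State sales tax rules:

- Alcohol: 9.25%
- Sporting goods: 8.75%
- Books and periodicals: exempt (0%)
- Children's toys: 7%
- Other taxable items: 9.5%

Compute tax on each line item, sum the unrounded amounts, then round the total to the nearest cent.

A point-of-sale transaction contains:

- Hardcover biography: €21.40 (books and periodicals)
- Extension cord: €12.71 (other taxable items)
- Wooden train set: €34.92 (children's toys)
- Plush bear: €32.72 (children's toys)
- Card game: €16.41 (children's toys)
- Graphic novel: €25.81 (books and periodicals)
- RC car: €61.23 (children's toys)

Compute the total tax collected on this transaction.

€11.38

Hardcover biography €21.40: books and periodicals → 0% → €0.00
Extension cord €12.71: other taxable items → 9.5% → €1.20745
Wooden train set €34.92: children's toys → 7% → €2.4444
Plush bear €32.72: children's toys → 7% → €2.2904
Card game €16.41: children's toys → 7% → €1.1487
Graphic novel €25.81: books and periodicals → 0% → €0.00
RC car €61.23: children's toys → 7% → €4.2861
Unrounded tax sum = €11.37705 → €11.38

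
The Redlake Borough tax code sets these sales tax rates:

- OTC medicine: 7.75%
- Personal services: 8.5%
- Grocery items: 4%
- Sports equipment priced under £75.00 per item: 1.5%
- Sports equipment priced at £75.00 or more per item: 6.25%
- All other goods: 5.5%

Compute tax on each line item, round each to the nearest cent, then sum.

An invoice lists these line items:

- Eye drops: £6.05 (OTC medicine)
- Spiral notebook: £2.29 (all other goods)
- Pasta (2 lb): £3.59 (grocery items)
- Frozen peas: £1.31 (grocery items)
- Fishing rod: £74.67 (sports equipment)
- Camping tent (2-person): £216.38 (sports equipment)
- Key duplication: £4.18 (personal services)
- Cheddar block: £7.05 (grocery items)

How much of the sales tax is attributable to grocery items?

Pasta (2 lb) £3.59: grocery items → 4% → £0.14
Frozen peas £1.31: grocery items → 4% → £0.05
Cheddar block £7.05: grocery items → 4% → £0.28
Tax on grocery items = £0.14 + £0.05 + £0.28 = £0.47

£0.47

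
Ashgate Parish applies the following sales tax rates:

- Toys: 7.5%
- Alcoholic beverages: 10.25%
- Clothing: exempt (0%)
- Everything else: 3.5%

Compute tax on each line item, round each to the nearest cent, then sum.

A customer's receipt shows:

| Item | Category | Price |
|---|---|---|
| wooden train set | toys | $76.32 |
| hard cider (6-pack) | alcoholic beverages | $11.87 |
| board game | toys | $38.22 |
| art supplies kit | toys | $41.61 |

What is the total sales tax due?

$12.93

Wooden train set $76.32: toys → 7.5% → $5.72
Hard cider (6-pack) $11.87: alcoholic beverages → 10.25% → $1.22
Board game $38.22: toys → 7.5% → $2.87
Art supplies kit $41.61: toys → 7.5% → $3.12
Total tax = $5.72 + $1.22 + $2.87 + $3.12 = $12.93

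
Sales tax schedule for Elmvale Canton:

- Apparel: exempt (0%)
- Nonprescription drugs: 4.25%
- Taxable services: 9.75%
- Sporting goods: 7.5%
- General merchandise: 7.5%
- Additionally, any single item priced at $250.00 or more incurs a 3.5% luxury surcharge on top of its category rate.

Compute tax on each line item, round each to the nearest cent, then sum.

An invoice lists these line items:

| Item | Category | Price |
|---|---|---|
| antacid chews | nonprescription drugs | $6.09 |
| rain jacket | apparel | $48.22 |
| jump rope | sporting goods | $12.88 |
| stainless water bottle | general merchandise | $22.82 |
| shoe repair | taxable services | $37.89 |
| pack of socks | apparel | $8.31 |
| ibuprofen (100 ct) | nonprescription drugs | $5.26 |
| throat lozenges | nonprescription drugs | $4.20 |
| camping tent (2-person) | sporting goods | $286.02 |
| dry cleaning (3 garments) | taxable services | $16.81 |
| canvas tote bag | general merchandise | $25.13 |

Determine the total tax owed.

$42.01

Antacid chews $6.09: nonprescription drugs → 4.25% → $0.26
Rain jacket $48.22: apparel → 0% → $0.00
Jump rope $12.88: sporting goods → 7.5% → $0.97
Stainless water bottle $22.82: general merchandise → 7.5% → $1.71
Shoe repair $37.89: taxable services → 9.75% → $3.69
Pack of socks $8.31: apparel → 0% → $0.00
Ibuprofen (100 ct) $5.26: nonprescription drugs → 4.25% → $0.22
Throat lozenges $4.20: nonprescription drugs → 4.25% → $0.18
Camping tent (2-person) $286.02: sporting goods → 7.5% + 3.5% surcharge = 11% → $31.46
Dry cleaning (3 garments) $16.81: taxable services → 9.75% → $1.64
Canvas tote bag $25.13: general merchandise → 7.5% → $1.88
Total tax = $0.26 + $0.97 + $1.71 + $3.69 + $0.22 + $0.18 + $31.46 + $1.64 + $1.88 = $42.01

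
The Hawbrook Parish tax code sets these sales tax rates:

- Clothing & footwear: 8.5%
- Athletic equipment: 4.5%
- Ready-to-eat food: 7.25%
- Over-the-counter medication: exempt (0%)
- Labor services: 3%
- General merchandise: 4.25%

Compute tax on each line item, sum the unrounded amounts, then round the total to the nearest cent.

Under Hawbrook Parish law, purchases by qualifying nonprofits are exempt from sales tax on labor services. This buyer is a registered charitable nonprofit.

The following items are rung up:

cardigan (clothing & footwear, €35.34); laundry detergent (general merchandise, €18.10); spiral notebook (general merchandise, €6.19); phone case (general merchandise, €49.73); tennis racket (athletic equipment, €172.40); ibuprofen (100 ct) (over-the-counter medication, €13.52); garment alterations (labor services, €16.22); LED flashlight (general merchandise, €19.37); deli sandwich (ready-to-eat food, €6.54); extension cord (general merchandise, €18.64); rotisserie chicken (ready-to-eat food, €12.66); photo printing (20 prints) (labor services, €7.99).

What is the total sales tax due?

Cardigan €35.34: clothing & footwear → 8.5% → €3.0039
Laundry detergent €18.10: general merchandise → 4.25% → €0.76925
Spiral notebook €6.19: general merchandise → 4.25% → €0.263075
Phone case €49.73: general merchandise → 4.25% → €2.113525
Tennis racket €172.40: athletic equipment → 4.5% → €7.758
Ibuprofen (100 ct) €13.52: over-the-counter medication → 0% → €0.00
Garment alterations €16.22: labor services, buyer-exempt → 0% → €0.00
LED flashlight €19.37: general merchandise → 4.25% → €0.823225
Deli sandwich €6.54: ready-to-eat food → 7.25% → €0.47415
Extension cord €18.64: general merchandise → 4.25% → €0.7922
Rotisserie chicken €12.66: ready-to-eat food → 7.25% → €0.91785
Photo printing (20 prints) €7.99: labor services, buyer-exempt → 0% → €0.00
Unrounded tax sum = €16.915175 → €16.92

€16.92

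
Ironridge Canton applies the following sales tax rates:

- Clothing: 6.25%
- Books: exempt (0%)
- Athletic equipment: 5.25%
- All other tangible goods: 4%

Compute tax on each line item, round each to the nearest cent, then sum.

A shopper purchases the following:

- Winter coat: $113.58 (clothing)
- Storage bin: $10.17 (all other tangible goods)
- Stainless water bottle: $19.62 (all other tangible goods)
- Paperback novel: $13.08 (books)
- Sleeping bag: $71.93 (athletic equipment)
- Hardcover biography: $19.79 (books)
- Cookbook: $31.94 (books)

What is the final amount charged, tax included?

Winter coat $113.58: clothing → 6.25% → $7.10
Storage bin $10.17: all other tangible goods → 4% → $0.41
Stainless water bottle $19.62: all other tangible goods → 4% → $0.78
Paperback novel $13.08: books → 0% → $0.00
Sleeping bag $71.93: athletic equipment → 5.25% → $3.78
Hardcover biography $19.79: books → 0% → $0.00
Cookbook $31.94: books → 0% → $0.00
Subtotal = $280.11; tax = $12.07; total due = $292.18

$292.18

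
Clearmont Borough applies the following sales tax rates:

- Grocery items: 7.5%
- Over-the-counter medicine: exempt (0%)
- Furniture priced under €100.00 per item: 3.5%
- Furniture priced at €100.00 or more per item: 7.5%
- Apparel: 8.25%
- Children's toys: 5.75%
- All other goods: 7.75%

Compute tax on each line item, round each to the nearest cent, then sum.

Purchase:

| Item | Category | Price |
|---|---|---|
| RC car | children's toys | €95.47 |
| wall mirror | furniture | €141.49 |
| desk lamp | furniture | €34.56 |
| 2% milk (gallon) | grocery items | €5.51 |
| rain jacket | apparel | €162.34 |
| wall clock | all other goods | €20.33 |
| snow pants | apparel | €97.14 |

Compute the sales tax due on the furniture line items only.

Wall mirror €141.49: furniture, €100.00 or more → 7.5% → €10.61
Desk lamp €34.56: furniture, under €100.00 → 3.5% → €1.21
Tax on furniture = €10.61 + €1.21 = €11.82

€11.82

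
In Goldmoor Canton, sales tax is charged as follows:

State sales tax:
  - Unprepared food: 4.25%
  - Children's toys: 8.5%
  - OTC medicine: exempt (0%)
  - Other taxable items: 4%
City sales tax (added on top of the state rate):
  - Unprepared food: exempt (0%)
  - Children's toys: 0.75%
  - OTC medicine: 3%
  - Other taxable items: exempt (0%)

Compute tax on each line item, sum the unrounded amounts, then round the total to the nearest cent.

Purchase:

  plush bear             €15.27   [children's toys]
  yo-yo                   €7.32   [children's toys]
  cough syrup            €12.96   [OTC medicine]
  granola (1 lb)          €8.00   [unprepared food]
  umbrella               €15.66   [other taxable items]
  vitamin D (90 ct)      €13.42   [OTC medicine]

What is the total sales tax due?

€3.85

Plush bear €15.27: children's toys → 8.5% + 0.75% city = 9.25% → €1.412475
Yo-yo €7.32: children's toys → 8.5% + 0.75% city = 9.25% → €0.6771
Cough syrup €12.96: OTC medicine → 0% + 3% city = 3% → €0.3888
Granola (1 lb) €8.00: unprepared food → 4.25% + 0% city = 4.25% → €0.34
Umbrella €15.66: other taxable items → 4% + 0% city = 4% → €0.6264
Vitamin D (90 ct) €13.42: OTC medicine → 0% + 3% city = 3% → €0.4026
Unrounded tax sum = €3.847375 → €3.85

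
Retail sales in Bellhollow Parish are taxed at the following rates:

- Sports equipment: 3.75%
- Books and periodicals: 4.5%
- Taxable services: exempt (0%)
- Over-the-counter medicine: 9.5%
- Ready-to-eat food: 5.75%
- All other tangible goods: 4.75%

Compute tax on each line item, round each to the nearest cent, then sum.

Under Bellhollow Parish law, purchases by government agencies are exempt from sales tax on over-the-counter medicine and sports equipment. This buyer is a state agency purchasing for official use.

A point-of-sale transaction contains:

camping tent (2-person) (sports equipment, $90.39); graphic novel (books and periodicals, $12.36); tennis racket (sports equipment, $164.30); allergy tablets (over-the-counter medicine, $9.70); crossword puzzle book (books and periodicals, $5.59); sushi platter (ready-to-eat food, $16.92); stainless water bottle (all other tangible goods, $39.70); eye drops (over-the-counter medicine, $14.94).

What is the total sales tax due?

$3.67

Camping tent (2-person) $90.39: sports equipment, buyer-exempt → 0% → $0.00
Graphic novel $12.36: books and periodicals → 4.5% → $0.56
Tennis racket $164.30: sports equipment, buyer-exempt → 0% → $0.00
Allergy tablets $9.70: over-the-counter medicine, buyer-exempt → 0% → $0.00
Crossword puzzle book $5.59: books and periodicals → 4.5% → $0.25
Sushi platter $16.92: ready-to-eat food → 5.75% → $0.97
Stainless water bottle $39.70: all other tangible goods → 4.75% → $1.89
Eye drops $14.94: over-the-counter medicine, buyer-exempt → 0% → $0.00
Total tax = $0.56 + $0.25 + $0.97 + $1.89 = $3.67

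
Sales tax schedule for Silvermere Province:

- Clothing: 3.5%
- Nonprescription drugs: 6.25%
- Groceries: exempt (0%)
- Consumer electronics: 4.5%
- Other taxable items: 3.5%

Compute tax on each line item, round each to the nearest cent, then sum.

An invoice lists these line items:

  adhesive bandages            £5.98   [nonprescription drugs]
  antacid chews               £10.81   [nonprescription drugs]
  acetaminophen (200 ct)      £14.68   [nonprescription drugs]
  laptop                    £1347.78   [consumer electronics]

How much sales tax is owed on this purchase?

Adhesive bandages £5.98: nonprescription drugs → 6.25% → £0.37
Antacid chews £10.81: nonprescription drugs → 6.25% → £0.68
Acetaminophen (200 ct) £14.68: nonprescription drugs → 6.25% → £0.92
Laptop £1347.78: consumer electronics → 4.5% → £60.65
Total tax = £0.37 + £0.68 + £0.92 + £60.65 = £62.62

£62.62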